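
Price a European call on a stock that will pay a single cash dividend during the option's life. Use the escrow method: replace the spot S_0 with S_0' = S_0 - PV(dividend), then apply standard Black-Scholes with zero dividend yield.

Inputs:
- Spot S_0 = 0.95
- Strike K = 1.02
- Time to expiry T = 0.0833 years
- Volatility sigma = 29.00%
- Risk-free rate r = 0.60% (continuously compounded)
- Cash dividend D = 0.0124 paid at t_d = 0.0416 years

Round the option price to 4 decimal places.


Answer: Price = 0.0068

Derivation:
PV(D) = D * exp(-r * t_d) = 0.0124 * 0.99975043 = 0.01239691
S_0' = S_0 - PV(D) = 0.9500 - 0.01239691 = 0.93760309
d1 = (ln(S_0'/K) + (r + sigma^2/2)*T) / (sigma*sqrt(T)) = -0.95853689
d2 = d1 - sigma*sqrt(T) = -1.04223594
exp(-rT) = 0.99950032
N(d1) = 0.16889605; N(d2) = 0.14865115
C = S_0' * N(d1) - K * exp(-rT) * N(d2) = 0.93760309 * 0.16889605 - 1.0200 * 0.99950032 * 0.14865115 = 0.0068


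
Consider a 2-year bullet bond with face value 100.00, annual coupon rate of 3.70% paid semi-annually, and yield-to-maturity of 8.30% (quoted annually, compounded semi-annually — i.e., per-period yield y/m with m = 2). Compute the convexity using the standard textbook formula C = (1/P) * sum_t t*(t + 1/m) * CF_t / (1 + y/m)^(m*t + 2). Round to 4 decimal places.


Coupon per period c = face * coupon_rate / m = 1.850000
Periods per year m = 2; per-period yield y/m = 0.041500
Number of cashflows N = 4
Cashflows (t years, CF_t, discount factor 1/(1+y/m)^(m*t), PV):
  t = 0.5000: CF_t = 1.850000, DF = 0.960154, PV = 1.776284
  t = 1.0000: CF_t = 1.850000, DF = 0.921895, PV = 1.705506
  t = 1.5000: CF_t = 1.850000, DF = 0.885161, PV = 1.637547
  t = 2.0000: CF_t = 101.850000, DF = 0.849890, PV = 86.561333
Price P = sum_t PV_t = 91.680671
Convexity numerator sum_t t*(t + 1/m) * CF_t / (1+y/m)^(m*t + 2):
  t = 0.5000: term = 0.818774
  t = 1.0000: term = 2.358446
  t = 1.5000: term = 4.528940
  t = 2.0000: term = 399.002293
Convexity = (1/P) * sum = 406.708453 / 91.680671 = 4.436142

Answer: Convexity = 4.4361


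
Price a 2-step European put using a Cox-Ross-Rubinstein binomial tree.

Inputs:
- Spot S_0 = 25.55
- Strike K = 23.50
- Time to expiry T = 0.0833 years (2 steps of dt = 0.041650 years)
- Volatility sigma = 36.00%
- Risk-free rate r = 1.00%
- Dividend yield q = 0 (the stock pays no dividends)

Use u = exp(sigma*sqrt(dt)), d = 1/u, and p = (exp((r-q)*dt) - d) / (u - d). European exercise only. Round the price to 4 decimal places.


dt = T/N = 0.041650
u = exp(sigma*sqrt(dt)) = 1.076236; d = 1/u = 0.929164
p = (exp((r-q)*dt) - d) / (u - d) = 0.484473
Discount per step: exp(-r*dt) = 0.999584
Stock lattice S(k, i) with i counting down-moves:
  k=0: S(0,0) = 25.5500
  k=1: S(1,0) = 27.4978; S(1,1) = 23.7401
  k=2: S(2,0) = 29.5942; S(2,1) = 25.5500; S(2,2) = 22.0585
Terminal payoffs V(N, i) = max(K - S_T, 0):
  V(2,0) = 0.000000; V(2,1) = 0.000000; V(2,2) = 1.441515
Backward induction: V(k, i) = exp(-r*dt) * [p * V(k+1, i) + (1-p) * V(k+1, i+1)].
  V(1,0) = exp(-r*dt) * [p*0.000000 + (1-p)*0.000000] = 0.000000
  V(1,1) = exp(-r*dt) * [p*0.000000 + (1-p)*1.441515] = 0.742830
  V(0,0) = exp(-r*dt) * [p*0.000000 + (1-p)*0.742830] = 0.382789

Answer: Price = V(0,0) = 0.3828


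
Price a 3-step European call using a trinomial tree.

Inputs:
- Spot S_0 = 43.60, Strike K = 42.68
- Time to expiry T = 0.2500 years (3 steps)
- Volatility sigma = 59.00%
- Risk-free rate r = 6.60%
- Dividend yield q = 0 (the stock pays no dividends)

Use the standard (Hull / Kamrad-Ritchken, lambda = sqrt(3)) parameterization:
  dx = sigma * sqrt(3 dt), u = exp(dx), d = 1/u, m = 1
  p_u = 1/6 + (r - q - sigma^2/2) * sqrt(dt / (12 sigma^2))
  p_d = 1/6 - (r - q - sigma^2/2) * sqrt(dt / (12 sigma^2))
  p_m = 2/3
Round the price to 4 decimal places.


Answer: Price = V(0,0) = 5.5539

Derivation:
dt = T/N = 0.083333; dx = sigma*sqrt(3*dt) = 0.295000
u = exp(dx) = 1.343126; d = 1/u = 0.744532
p_u = 0.151405, p_m = 0.666667, p_d = 0.181928
Discount per step: exp(-r*dt) = 0.994515
Stock lattice S(k, j) with j the centered position index:
  k=0: S(0,+0) = 43.6000
  k=1: S(1,-1) = 32.4616; S(1,+0) = 43.6000; S(1,+1) = 58.5603
  k=2: S(2,-2) = 24.1687; S(2,-1) = 32.4616; S(2,+0) = 43.6000; S(2,+1) = 58.5603; S(2,+2) = 78.6539
  k=3: S(3,-3) = 17.9943; S(3,-2) = 24.1687; S(3,-1) = 32.4616; S(3,+0) = 43.6000; S(3,+1) = 58.5603; S(3,+2) = 78.6539; S(3,+3) = 105.6421
Terminal payoffs V(N, j) = max(S_T - K, 0):
  V(3,-3) = 0.000000; V(3,-2) = 0.000000; V(3,-1) = 0.000000; V(3,+0) = 0.920000; V(3,+1) = 15.880309; V(3,+2) = 35.973895; V(3,+3) = 62.962119
Backward induction: V(k, j) = exp(-r*dt) * [p_u * V(k+1, j+1) + p_m * V(k+1, j) + p_d * V(k+1, j-1)]
  V(2,-2) = exp(-r*dt) * [p_u*0.000000 + p_m*0.000000 + p_d*0.000000] = 0.000000
  V(2,-1) = exp(-r*dt) * [p_u*0.920000 + p_m*0.000000 + p_d*0.000000] = 0.138529
  V(2,+0) = exp(-r*dt) * [p_u*15.880309 + p_m*0.920000 + p_d*0.000000] = 3.001146
  V(2,+1) = exp(-r*dt) * [p_u*35.973895 + p_m*15.880309 + p_d*0.920000] = 16.112027
  V(2,+2) = exp(-r*dt) * [p_u*62.962119 + p_m*35.973895 + p_d*15.880309] = 36.204797
  V(1,-1) = exp(-r*dt) * [p_u*3.001146 + p_m*0.138529 + p_d*0.000000] = 0.543743
  V(1,+0) = exp(-r*dt) * [p_u*16.112027 + p_m*3.001146 + p_d*0.138529] = 4.440921
  V(1,+1) = exp(-r*dt) * [p_u*36.204797 + p_m*16.112027 + p_d*3.001146] = 16.676968
  V(0,+0) = exp(-r*dt) * [p_u*16.676968 + p_m*4.440921 + p_d*0.543743] = 5.553888


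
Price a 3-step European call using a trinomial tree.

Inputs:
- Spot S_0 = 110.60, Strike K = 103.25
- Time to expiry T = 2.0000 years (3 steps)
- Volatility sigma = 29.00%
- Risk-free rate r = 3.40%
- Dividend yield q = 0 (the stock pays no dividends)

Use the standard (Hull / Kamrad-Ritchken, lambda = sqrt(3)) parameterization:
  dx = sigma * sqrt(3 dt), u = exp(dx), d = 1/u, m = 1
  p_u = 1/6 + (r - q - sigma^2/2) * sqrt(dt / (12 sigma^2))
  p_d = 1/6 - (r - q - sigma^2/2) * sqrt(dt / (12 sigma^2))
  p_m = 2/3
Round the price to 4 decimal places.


Answer: Price = V(0,0) = 24.3796

Derivation:
dt = T/N = 0.666667; dx = sigma*sqrt(3*dt) = 0.410122
u = exp(dx) = 1.507002; d = 1/u = 0.663569
p_u = 0.160124, p_m = 0.666667, p_d = 0.173209
Discount per step: exp(-r*dt) = 0.977588
Stock lattice S(k, j) with j the centered position index:
  k=0: S(0,+0) = 110.6000
  k=1: S(1,-1) = 73.3908; S(1,+0) = 110.6000; S(1,+1) = 166.6744
  k=2: S(2,-2) = 48.6999; S(2,-1) = 73.3908; S(2,+0) = 110.6000; S(2,+1) = 166.6744; S(2,+2) = 251.1785
  k=3: S(3,-3) = 32.3157; S(3,-2) = 48.6999; S(3,-1) = 73.3908; S(3,+0) = 110.6000; S(3,+1) = 166.6744; S(3,+2) = 251.1785; S(3,+3) = 378.5264
Terminal payoffs V(N, j) = max(S_T - K, 0):
  V(3,-3) = 0.000000; V(3,-2) = 0.000000; V(3,-1) = 0.000000; V(3,+0) = 7.350000; V(3,+1) = 63.424369; V(3,+2) = 147.928529; V(3,+3) = 275.276426
Backward induction: V(k, j) = exp(-r*dt) * [p_u * V(k+1, j+1) + p_m * V(k+1, j) + p_d * V(k+1, j-1)]
  V(2,-2) = exp(-r*dt) * [p_u*0.000000 + p_m*0.000000 + p_d*0.000000] = 0.000000
  V(2,-1) = exp(-r*dt) * [p_u*7.350000 + p_m*0.000000 + p_d*0.000000] = 1.150534
  V(2,+0) = exp(-r*dt) * [p_u*63.424369 + p_m*7.350000 + p_d*0.000000] = 14.718332
  V(2,+1) = exp(-r*dt) * [p_u*147.928529 + p_m*63.424369 + p_d*7.350000] = 65.735866
  V(2,+2) = exp(-r*dt) * [p_u*275.276426 + p_m*147.928529 + p_d*63.424369] = 150.238753
  V(1,-1) = exp(-r*dt) * [p_u*14.718332 + p_m*1.150534 + p_d*0.000000] = 3.053770
  V(1,+0) = exp(-r*dt) * [p_u*65.735866 + p_m*14.718332 + p_d*1.150534] = 20.077110
  V(1,+1) = exp(-r*dt) * [p_u*150.238753 + p_m*65.735866 + p_d*14.718332] = 68.851621
  V(0,+0) = exp(-r*dt) * [p_u*68.851621 + p_m*20.077110 + p_d*3.053770] = 24.379558


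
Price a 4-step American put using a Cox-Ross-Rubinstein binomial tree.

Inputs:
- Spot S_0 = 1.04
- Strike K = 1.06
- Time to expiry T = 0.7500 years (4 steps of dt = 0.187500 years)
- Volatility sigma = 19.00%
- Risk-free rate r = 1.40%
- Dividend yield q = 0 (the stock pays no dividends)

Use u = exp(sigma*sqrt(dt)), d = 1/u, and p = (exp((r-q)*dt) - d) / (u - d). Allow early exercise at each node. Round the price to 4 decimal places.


Answer: Price = V(0,0) = 0.0743

Derivation:
dt = T/N = 0.187500
u = exp(sigma*sqrt(dt)) = 1.085752; d = 1/u = 0.921021
p = (exp((r-q)*dt) - d) / (u - d) = 0.495400
Discount per step: exp(-r*dt) = 0.997378
Stock lattice S(k, i) with i counting down-moves:
  k=0: S(0,0) = 1.0400
  k=1: S(1,0) = 1.1292; S(1,1) = 0.9579
  k=2: S(2,0) = 1.2260; S(2,1) = 1.0400; S(2,2) = 0.8822
  k=3: S(3,0) = 1.3311; S(3,1) = 1.1292; S(3,2) = 0.9579; S(3,3) = 0.8125
  k=4: S(4,0) = 1.4453; S(4,1) = 1.2260; S(4,2) = 1.0400; S(4,3) = 0.8822; S(4,4) = 0.7484
Terminal payoffs V(N, i) = max(K - S_T, 0):
  V(4,0) = 0.000000; V(4,1) = 0.000000; V(4,2) = 0.020000; V(4,3) = 0.177789; V(4,4) = 0.311638
Backward induction: V(k, i) = exp(-r*dt) * [p * V(k+1, i) + (1-p) * V(k+1, i+1)]; then take max(V_cont, immediate exercise) for American.
  V(3,0) = exp(-r*dt) * [p*0.000000 + (1-p)*0.000000] = 0.000000; exercise = 0.000000; V(3,0) = max -> 0.000000
  V(3,1) = exp(-r*dt) * [p*0.000000 + (1-p)*0.020000] = 0.010066; exercise = 0.000000; V(3,1) = max -> 0.010066
  V(3,2) = exp(-r*dt) * [p*0.020000 + (1-p)*0.177789] = 0.099359; exercise = 0.102138; V(3,2) = max -> 0.102138
  V(3,3) = exp(-r*dt) * [p*0.177789 + (1-p)*0.311638] = 0.244686; exercise = 0.247465; V(3,3) = max -> 0.247465
  V(2,0) = exp(-r*dt) * [p*0.000000 + (1-p)*0.010066] = 0.005066; exercise = 0.000000; V(2,0) = max -> 0.005066
  V(2,1) = exp(-r*dt) * [p*0.010066 + (1-p)*0.102138] = 0.056377; exercise = 0.020000; V(2,1) = max -> 0.056377
  V(2,2) = exp(-r*dt) * [p*0.102138 + (1-p)*0.247465] = 0.175010; exercise = 0.177789; V(2,2) = max -> 0.177789
  V(1,0) = exp(-r*dt) * [p*0.005066 + (1-p)*0.056377] = 0.030876; exercise = 0.000000; V(1,0) = max -> 0.030876
  V(1,1) = exp(-r*dt) * [p*0.056377 + (1-p)*0.177789] = 0.117333; exercise = 0.102138; V(1,1) = max -> 0.117333
  V(0,0) = exp(-r*dt) * [p*0.030876 + (1-p)*0.117333] = 0.074307; exercise = 0.020000; V(0,0) = max -> 0.074307


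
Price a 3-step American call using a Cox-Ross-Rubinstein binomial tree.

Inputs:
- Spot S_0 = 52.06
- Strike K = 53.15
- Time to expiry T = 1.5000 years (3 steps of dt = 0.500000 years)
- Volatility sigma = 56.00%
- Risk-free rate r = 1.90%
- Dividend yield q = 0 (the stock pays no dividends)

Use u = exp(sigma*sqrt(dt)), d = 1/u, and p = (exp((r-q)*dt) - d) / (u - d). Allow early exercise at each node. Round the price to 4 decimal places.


Answer: Price = V(0,0) = 15.2013

Derivation:
dt = T/N = 0.500000
u = exp(sigma*sqrt(dt)) = 1.485839; d = 1/u = 0.673020
p = (exp((r-q)*dt) - d) / (u - d) = 0.414022
Discount per step: exp(-r*dt) = 0.990545
Stock lattice S(k, i) with i counting down-moves:
  k=0: S(0,0) = 52.0600
  k=1: S(1,0) = 77.3528; S(1,1) = 35.0374
  k=2: S(2,0) = 114.9338; S(2,1) = 52.0600; S(2,2) = 23.5809
  k=3: S(3,0) = 170.7732; S(3,1) = 77.3528; S(3,2) = 35.0374; S(3,3) = 15.8704
Terminal payoffs V(N, i) = max(S_T - K, 0):
  V(3,0) = 117.623188; V(3,1) = 24.202794; V(3,2) = 0.000000; V(3,3) = 0.000000
Backward induction: V(k, i) = exp(-r*dt) * [p * V(k+1, i) + (1-p) * V(k+1, i+1)]; then take max(V_cont, immediate exercise) for American.
  V(2,0) = exp(-r*dt) * [p*117.623188 + (1-p)*24.202794] = 62.286355; exercise = 61.783821; V(2,0) = max -> 62.286355
  V(2,1) = exp(-r*dt) * [p*24.202794 + (1-p)*0.000000] = 9.925746; exercise = 0.000000; V(2,1) = max -> 9.925746
  V(2,2) = exp(-r*dt) * [p*0.000000 + (1-p)*0.000000] = 0.000000; exercise = 0.000000; V(2,2) = max -> 0.000000
  V(1,0) = exp(-r*dt) * [p*62.286355 + (1-p)*9.925746] = 31.305374; exercise = 24.202794; V(1,0) = max -> 31.305374
  V(1,1) = exp(-r*dt) * [p*9.925746 + (1-p)*0.000000] = 4.070622; exercise = 0.000000; V(1,1) = max -> 4.070622
  V(0,0) = exp(-r*dt) * [p*31.305374 + (1-p)*4.070622] = 15.201309; exercise = 0.000000; V(0,0) = max -> 15.201309


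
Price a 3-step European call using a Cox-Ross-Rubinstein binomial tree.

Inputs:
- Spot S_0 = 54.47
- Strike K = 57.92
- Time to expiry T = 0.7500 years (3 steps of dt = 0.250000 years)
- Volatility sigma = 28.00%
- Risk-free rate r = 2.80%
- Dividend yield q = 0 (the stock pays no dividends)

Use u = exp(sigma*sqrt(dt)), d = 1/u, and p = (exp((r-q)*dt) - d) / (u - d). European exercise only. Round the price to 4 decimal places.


Answer: Price = V(0,0) = 4.5827

Derivation:
dt = T/N = 0.250000
u = exp(sigma*sqrt(dt)) = 1.150274; d = 1/u = 0.869358
p = (exp((r-q)*dt) - d) / (u - d) = 0.490063
Discount per step: exp(-r*dt) = 0.993024
Stock lattice S(k, i) with i counting down-moves:
  k=0: S(0,0) = 54.4700
  k=1: S(1,0) = 62.6554; S(1,1) = 47.3539
  k=2: S(2,0) = 72.0709; S(2,1) = 54.4700; S(2,2) = 41.1675
  k=3: S(3,0) = 82.9012; S(3,1) = 62.6554; S(3,2) = 47.3539; S(3,3) = 35.7893
Terminal payoffs V(N, i) = max(S_T - K, 0):
  V(3,0) = 24.981246; V(3,1) = 4.735414; V(3,2) = 0.000000; V(3,3) = 0.000000
Backward induction: V(k, i) = exp(-r*dt) * [p * V(k+1, i) + (1-p) * V(k+1, i+1)].
  V(2,0) = exp(-r*dt) * [p*24.981246 + (1-p)*4.735414] = 14.554905
  V(2,1) = exp(-r*dt) * [p*4.735414 + (1-p)*0.000000] = 2.304463
  V(2,2) = exp(-r*dt) * [p*0.000000 + (1-p)*0.000000] = 0.000000
  V(1,0) = exp(-r*dt) * [p*14.554905 + (1-p)*2.304463] = 8.249999
  V(1,1) = exp(-r*dt) * [p*2.304463 + (1-p)*0.000000] = 1.121454
  V(0,0) = exp(-r*dt) * [p*8.249999 + (1-p)*1.121454] = 4.582699


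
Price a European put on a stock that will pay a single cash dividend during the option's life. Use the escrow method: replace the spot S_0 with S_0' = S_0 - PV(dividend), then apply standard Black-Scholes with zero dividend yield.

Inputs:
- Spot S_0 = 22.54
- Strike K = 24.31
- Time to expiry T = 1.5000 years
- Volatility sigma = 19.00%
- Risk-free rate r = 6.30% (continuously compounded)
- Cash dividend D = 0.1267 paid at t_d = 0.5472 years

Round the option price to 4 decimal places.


Answer: Price = 1.9162

Derivation:
PV(D) = D * exp(-r * t_d) = 0.1267 * 0.96611384 = 0.12240662
S_0' = S_0 - PV(D) = 22.5400 - 0.12240662 = 22.41759338
d1 = (ln(S_0'/K) + (r + sigma^2/2)*T) / (sigma*sqrt(T)) = 0.17418571
d2 = d1 - sigma*sqrt(T) = -0.05851581
exp(-rT) = 0.90982773
N(-d1) = 0.43085976; N(-d2) = 0.52333112
P = K * exp(-rT) * N(-d2) - S_0' * N(-d1) = 24.3100 * 0.90982773 * 0.52333112 - 22.41759338 * 0.43085976 = 1.9162


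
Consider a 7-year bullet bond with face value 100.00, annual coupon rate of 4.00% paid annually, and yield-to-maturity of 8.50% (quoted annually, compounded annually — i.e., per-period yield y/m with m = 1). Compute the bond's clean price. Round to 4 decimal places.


Answer: Price = 76.9667

Derivation:
Coupon per period c = face * coupon_rate / m = 4.000000
Periods per year m = 1; per-period yield y/m = 0.085000
Number of cashflows N = 7
Cashflows (t years, CF_t, discount factor 1/(1+y/m)^(m*t), PV):
  t = 1.0000: CF_t = 4.000000, DF = 0.921659, PV = 3.686636
  t = 2.0000: CF_t = 4.000000, DF = 0.849455, PV = 3.397821
  t = 3.0000: CF_t = 4.000000, DF = 0.782908, PV = 3.131632
  t = 4.0000: CF_t = 4.000000, DF = 0.721574, PV = 2.886297
  t = 5.0000: CF_t = 4.000000, DF = 0.665045, PV = 2.660182
  t = 6.0000: CF_t = 4.000000, DF = 0.612945, PV = 2.451780
  t = 7.0000: CF_t = 104.000000, DF = 0.564926, PV = 58.752340
Price P = sum_t PV_t = 76.966689


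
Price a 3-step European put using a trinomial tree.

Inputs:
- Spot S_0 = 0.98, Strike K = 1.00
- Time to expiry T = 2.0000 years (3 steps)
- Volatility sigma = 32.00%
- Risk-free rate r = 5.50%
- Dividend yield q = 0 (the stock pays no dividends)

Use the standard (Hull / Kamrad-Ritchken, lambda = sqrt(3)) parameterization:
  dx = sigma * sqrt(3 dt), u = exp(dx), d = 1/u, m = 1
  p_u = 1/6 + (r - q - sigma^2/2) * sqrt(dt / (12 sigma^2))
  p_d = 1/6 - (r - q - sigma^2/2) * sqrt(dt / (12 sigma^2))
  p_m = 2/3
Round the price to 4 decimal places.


Answer: Price = V(0,0) = 0.1176

Derivation:
dt = T/N = 0.666667; dx = sigma*sqrt(3*dt) = 0.452548
u = exp(dx) = 1.572314; d = 1/u = 0.636005
p_u = 0.169466, p_m = 0.666667, p_d = 0.163868
Discount per step: exp(-r*dt) = 0.963997
Stock lattice S(k, j) with j the centered position index:
  k=0: S(0,+0) = 0.9800
  k=1: S(1,-1) = 0.6233; S(1,+0) = 0.9800; S(1,+1) = 1.5409
  k=2: S(2,-2) = 0.3964; S(2,-1) = 0.6233; S(2,+0) = 0.9800; S(2,+1) = 1.5409; S(2,+2) = 2.4227
  k=3: S(3,-3) = 0.2521; S(3,-2) = 0.3964; S(3,-1) = 0.6233; S(3,+0) = 0.9800; S(3,+1) = 1.5409; S(3,+2) = 2.4227; S(3,+3) = 3.8093
Terminal payoffs V(N, j) = max(K - S_T, 0):
  V(3,-3) = 0.747879; V(3,-2) = 0.603587; V(3,-1) = 0.376715; V(3,+0) = 0.020000; V(3,+1) = 0.000000; V(3,+2) = 0.000000; V(3,+3) = 0.000000
Backward induction: V(k, j) = exp(-r*dt) * [p_u * V(k+1, j+1) + p_m * V(k+1, j) + p_d * V(k+1, j-1)]
  V(2,-2) = exp(-r*dt) * [p_u*0.376715 + p_m*0.603587 + p_d*0.747879] = 0.567587
  V(2,-1) = exp(-r*dt) * [p_u*0.020000 + p_m*0.376715 + p_d*0.603587] = 0.340716
  V(2,+0) = exp(-r*dt) * [p_u*0.000000 + p_m*0.020000 + p_d*0.376715] = 0.072362
  V(2,+1) = exp(-r*dt) * [p_u*0.000000 + p_m*0.000000 + p_d*0.020000] = 0.003159
  V(2,+2) = exp(-r*dt) * [p_u*0.000000 + p_m*0.000000 + p_d*0.000000] = 0.000000
  V(1,-1) = exp(-r*dt) * [p_u*0.072362 + p_m*0.340716 + p_d*0.567587] = 0.320448
  V(1,+0) = exp(-r*dt) * [p_u*0.003159 + p_m*0.072362 + p_d*0.340716] = 0.100843
  V(1,+1) = exp(-r*dt) * [p_u*0.000000 + p_m*0.003159 + p_d*0.072362] = 0.013461
  V(0,+0) = exp(-r*dt) * [p_u*0.013461 + p_m*0.100843 + p_d*0.320448] = 0.117628


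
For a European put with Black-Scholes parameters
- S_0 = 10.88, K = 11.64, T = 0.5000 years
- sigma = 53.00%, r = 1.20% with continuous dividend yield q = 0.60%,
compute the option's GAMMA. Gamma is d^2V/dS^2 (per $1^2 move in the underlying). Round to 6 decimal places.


d1 = 0.0152196039; d2 = -0.3595469901
phi(d1) = 0.3988960783; exp(-qT) = 0.9970044955; exp(-rT) = 0.9940179641
Gamma = exp(-qT) * phi(d1) / (S * sigma * sqrt(T)) = 0.9970044955 * 0.3988960783 / (10.8800 * 0.5300 * 0.7071067812) = 0.097536

Answer: Gamma = 0.097536


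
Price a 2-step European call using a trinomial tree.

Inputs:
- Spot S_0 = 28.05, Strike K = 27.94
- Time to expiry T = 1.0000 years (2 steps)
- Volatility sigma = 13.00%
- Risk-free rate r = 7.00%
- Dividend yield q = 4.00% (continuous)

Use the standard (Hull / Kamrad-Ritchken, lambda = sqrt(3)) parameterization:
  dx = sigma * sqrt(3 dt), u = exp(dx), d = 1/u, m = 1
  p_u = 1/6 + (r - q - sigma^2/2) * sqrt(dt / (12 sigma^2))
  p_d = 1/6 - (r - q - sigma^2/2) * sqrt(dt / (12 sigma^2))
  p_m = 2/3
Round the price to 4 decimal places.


Answer: Price = V(0,0) = 1.6836

Derivation:
dt = T/N = 0.500000; dx = sigma*sqrt(3*dt) = 0.159217
u = exp(dx) = 1.172592; d = 1/u = 0.852811
p_u = 0.200504, p_m = 0.666667, p_d = 0.132829
Discount per step: exp(-r*dt) = 0.965605
Stock lattice S(k, j) with j the centered position index:
  k=0: S(0,+0) = 28.0500
  k=1: S(1,-1) = 23.9214; S(1,+0) = 28.0500; S(1,+1) = 32.8912
  k=2: S(2,-2) = 20.4004; S(2,-1) = 23.9214; S(2,+0) = 28.0500; S(2,+1) = 32.8912; S(2,+2) = 38.5680
Terminal payoffs V(N, j) = max(S_T - K, 0):
  V(2,-2) = 0.000000; V(2,-1) = 0.000000; V(2,+0) = 0.110000; V(2,+1) = 4.951211; V(2,+2) = 10.627976
Backward induction: V(k, j) = exp(-r*dt) * [p_u * V(k+1, j+1) + p_m * V(k+1, j) + p_d * V(k+1, j-1)]
  V(1,-1) = exp(-r*dt) * [p_u*0.110000 + p_m*0.000000 + p_d*0.000000] = 0.021297
  V(1,+0) = exp(-r*dt) * [p_u*4.951211 + p_m*0.110000 + p_d*0.000000] = 1.029405
  V(1,+1) = exp(-r*dt) * [p_u*10.627976 + p_m*4.951211 + p_d*0.110000] = 5.259046
  V(0,+0) = exp(-r*dt) * [p_u*5.259046 + p_m*1.029405 + p_d*0.021297] = 1.683590


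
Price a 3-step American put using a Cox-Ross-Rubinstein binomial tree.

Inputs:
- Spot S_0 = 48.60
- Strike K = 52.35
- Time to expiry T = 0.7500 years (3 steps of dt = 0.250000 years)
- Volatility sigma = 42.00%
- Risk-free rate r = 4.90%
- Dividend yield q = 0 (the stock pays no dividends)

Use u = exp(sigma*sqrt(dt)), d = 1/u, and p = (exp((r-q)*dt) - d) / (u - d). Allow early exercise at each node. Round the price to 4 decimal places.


dt = T/N = 0.250000
u = exp(sigma*sqrt(dt)) = 1.233678; d = 1/u = 0.810584
p = (exp((r-q)*dt) - d) / (u - d) = 0.476824
Discount per step: exp(-r*dt) = 0.987825
Stock lattice S(k, i) with i counting down-moves:
  k=0: S(0,0) = 48.6000
  k=1: S(1,0) = 59.9568; S(1,1) = 39.3944
  k=2: S(2,0) = 73.9673; S(2,1) = 48.6000; S(2,2) = 31.9325
  k=3: S(3,0) = 91.2519; S(3,1) = 59.9568; S(3,2) = 39.3944; S(3,3) = 25.8840
Terminal payoffs V(N, i) = max(K - S_T, 0):
  V(3,0) = 0.000000; V(3,1) = 0.000000; V(3,2) = 12.955606; V(3,3) = 26.466038
Backward induction: V(k, i) = exp(-r*dt) * [p * V(k+1, i) + (1-p) * V(k+1, i+1)]; then take max(V_cont, immediate exercise) for American.
  V(2,0) = exp(-r*dt) * [p*0.000000 + (1-p)*0.000000] = 0.000000; exercise = 0.000000; V(2,0) = max -> 0.000000
  V(2,1) = exp(-r*dt) * [p*0.000000 + (1-p)*12.955606] = 6.695543; exercise = 3.750000; V(2,1) = max -> 6.695543
  V(2,2) = exp(-r*dt) * [p*12.955606 + (1-p)*26.466038] = 19.780149; exercise = 20.417525; V(2,2) = max -> 20.417525
  V(1,0) = exp(-r*dt) * [p*0.000000 + (1-p)*6.695543] = 3.460301; exercise = 0.000000; V(1,0) = max -> 3.460301
  V(1,1) = exp(-r*dt) * [p*6.695543 + (1-p)*20.417525] = 13.705634; exercise = 12.955606; V(1,1) = max -> 13.705634
  V(0,0) = exp(-r*dt) * [p*3.460301 + (1-p)*13.705634] = 8.713027; exercise = 3.750000; V(0,0) = max -> 8.713027

Answer: Price = V(0,0) = 8.7130


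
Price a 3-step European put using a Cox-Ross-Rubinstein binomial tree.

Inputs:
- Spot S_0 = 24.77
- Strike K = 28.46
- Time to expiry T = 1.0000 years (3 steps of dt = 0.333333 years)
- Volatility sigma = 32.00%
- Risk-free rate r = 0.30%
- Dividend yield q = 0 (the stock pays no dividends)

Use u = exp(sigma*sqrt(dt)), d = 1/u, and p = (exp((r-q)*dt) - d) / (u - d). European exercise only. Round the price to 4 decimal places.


Answer: Price = V(0,0) = 5.4489

Derivation:
dt = T/N = 0.333333
u = exp(sigma*sqrt(dt)) = 1.202920; d = 1/u = 0.831310
p = (exp((r-q)*dt) - d) / (u - d) = 0.456635
Discount per step: exp(-r*dt) = 0.999000
Stock lattice S(k, i) with i counting down-moves:
  k=0: S(0,0) = 24.7700
  k=1: S(1,0) = 29.7963; S(1,1) = 20.5916
  k=2: S(2,0) = 35.8426; S(2,1) = 24.7700; S(2,2) = 17.1180
  k=3: S(3,0) = 43.1158; S(3,1) = 29.7963; S(3,2) = 20.5916; S(3,3) = 14.2303
Terminal payoffs V(N, i) = max(K - S_T, 0):
  V(3,0) = 0.000000; V(3,1) = 0.000000; V(3,2) = 7.868443; V(3,3) = 14.229650
Backward induction: V(k, i) = exp(-r*dt) * [p * V(k+1, i) + (1-p) * V(k+1, i+1)].
  V(2,0) = exp(-r*dt) * [p*0.000000 + (1-p)*0.000000] = 0.000000
  V(2,1) = exp(-r*dt) * [p*0.000000 + (1-p)*7.868443] = 4.271161
  V(2,2) = exp(-r*dt) * [p*7.868443 + (1-p)*14.229650] = 11.313579
  V(1,0) = exp(-r*dt) * [p*0.000000 + (1-p)*4.271161] = 2.318479
  V(1,1) = exp(-r*dt) * [p*4.271161 + (1-p)*11.313579] = 8.089669
  V(0,0) = exp(-r*dt) * [p*2.318479 + (1-p)*8.089669] = 5.448889


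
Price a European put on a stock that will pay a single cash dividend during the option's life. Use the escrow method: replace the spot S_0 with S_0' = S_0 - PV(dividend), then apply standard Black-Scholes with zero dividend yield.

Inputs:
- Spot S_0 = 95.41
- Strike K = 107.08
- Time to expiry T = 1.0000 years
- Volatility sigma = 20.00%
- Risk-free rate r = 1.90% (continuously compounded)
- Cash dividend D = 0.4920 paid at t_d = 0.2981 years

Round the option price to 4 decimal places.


Answer: Price = 14.0374

Derivation:
PV(D) = D * exp(-r * t_d) = 0.4920 * 0.99435211 = 0.48922124
S_0' = S_0 - PV(D) = 95.4100 - 0.48922124 = 94.92077876
d1 = (ln(S_0'/K) + (r + sigma^2/2)*T) / (sigma*sqrt(T)) = -0.40766791
d2 = d1 - sigma*sqrt(T) = -0.60766791
exp(-rT) = 0.98117936
N(-d1) = 0.65824125; N(-d2) = 0.72829613
P = K * exp(-rT) * N(-d2) - S_0' * N(-d1) = 107.0800 * 0.98117936 * 0.72829613 - 94.92077876 * 0.65824125 = 14.0374


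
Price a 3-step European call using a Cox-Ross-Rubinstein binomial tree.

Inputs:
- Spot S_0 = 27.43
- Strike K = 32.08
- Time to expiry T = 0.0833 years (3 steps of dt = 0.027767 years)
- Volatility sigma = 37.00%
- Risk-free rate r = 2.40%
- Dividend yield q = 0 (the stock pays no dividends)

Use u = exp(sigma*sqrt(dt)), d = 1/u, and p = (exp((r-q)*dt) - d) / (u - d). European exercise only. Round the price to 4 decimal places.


Answer: Price = V(0,0) = 0.1084

Derivation:
dt = T/N = 0.027767
u = exp(sigma*sqrt(dt)) = 1.063595; d = 1/u = 0.940208
p = (exp((r-q)*dt) - d) / (u - d) = 0.489994
Discount per step: exp(-r*dt) = 0.999334
Stock lattice S(k, i) with i counting down-moves:
  k=0: S(0,0) = 27.4300
  k=1: S(1,0) = 29.1744; S(1,1) = 25.7899
  k=2: S(2,0) = 31.0297; S(2,1) = 27.4300; S(2,2) = 24.2479
  k=3: S(3,0) = 33.0031; S(3,1) = 29.1744; S(3,2) = 25.7899; S(3,3) = 22.7980
Terminal payoffs V(N, i) = max(S_T - K, 0):
  V(3,0) = 0.923061; V(3,1) = 0.000000; V(3,2) = 0.000000; V(3,3) = 0.000000
Backward induction: V(k, i) = exp(-r*dt) * [p * V(k+1, i) + (1-p) * V(k+1, i+1)].
  V(2,0) = exp(-r*dt) * [p*0.923061 + (1-p)*0.000000] = 0.451993
  V(2,1) = exp(-r*dt) * [p*0.000000 + (1-p)*0.000000] = 0.000000
  V(2,2) = exp(-r*dt) * [p*0.000000 + (1-p)*0.000000] = 0.000000
  V(1,0) = exp(-r*dt) * [p*0.451993 + (1-p)*0.000000] = 0.221326
  V(1,1) = exp(-r*dt) * [p*0.000000 + (1-p)*0.000000] = 0.000000
  V(0,0) = exp(-r*dt) * [p*0.221326 + (1-p)*0.000000] = 0.108376


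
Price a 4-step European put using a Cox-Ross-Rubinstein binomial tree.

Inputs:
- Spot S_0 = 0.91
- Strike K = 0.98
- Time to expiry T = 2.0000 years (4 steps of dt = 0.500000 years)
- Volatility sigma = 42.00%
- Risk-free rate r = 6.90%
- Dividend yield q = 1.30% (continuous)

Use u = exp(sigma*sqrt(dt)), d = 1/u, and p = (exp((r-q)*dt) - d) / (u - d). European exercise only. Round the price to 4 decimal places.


dt = T/N = 0.500000
u = exp(sigma*sqrt(dt)) = 1.345795; d = 1/u = 0.743055
p = (exp((r-q)*dt) - d) / (u - d) = 0.473406
Discount per step: exp(-r*dt) = 0.966088
Stock lattice S(k, i) with i counting down-moves:
  k=0: S(0,0) = 0.9100
  k=1: S(1,0) = 1.2247; S(1,1) = 0.6762
  k=2: S(2,0) = 1.6482; S(2,1) = 0.9100; S(2,2) = 0.5024
  k=3: S(3,0) = 2.2181; S(3,1) = 1.2247; S(3,2) = 0.6762; S(3,3) = 0.3733
  k=4: S(4,0) = 2.9851; S(4,1) = 1.6482; S(4,2) = 0.9100; S(4,3) = 0.5024; S(4,4) = 0.2774
Terminal payoffs V(N, i) = max(K - S_T, 0):
  V(4,0) = 0.000000; V(4,1) = 0.000000; V(4,2) = 0.070000; V(4,3) = 0.477561; V(4,4) = 0.702588
Backward induction: V(k, i) = exp(-r*dt) * [p * V(k+1, i) + (1-p) * V(k+1, i+1)].
  V(3,0) = exp(-r*dt) * [p*0.000000 + (1-p)*0.000000] = 0.000000
  V(3,1) = exp(-r*dt) * [p*0.000000 + (1-p)*0.070000] = 0.035612
  V(3,2) = exp(-r*dt) * [p*0.070000 + (1-p)*0.477561] = 0.274967
  V(3,3) = exp(-r*dt) * [p*0.477561 + (1-p)*0.702588] = 0.575845
  V(2,0) = exp(-r*dt) * [p*0.000000 + (1-p)*0.035612] = 0.018117
  V(2,1) = exp(-r*dt) * [p*0.035612 + (1-p)*0.274967] = 0.156173
  V(2,2) = exp(-r*dt) * [p*0.274967 + (1-p)*0.575845] = 0.418710
  V(1,0) = exp(-r*dt) * [p*0.018117 + (1-p)*0.156173] = 0.087737
  V(1,1) = exp(-r*dt) * [p*0.156173 + (1-p)*0.418710] = 0.284439
  V(0,0) = exp(-r*dt) * [p*0.087737 + (1-p)*0.284439] = 0.184831

Answer: Price = V(0,0) = 0.1848


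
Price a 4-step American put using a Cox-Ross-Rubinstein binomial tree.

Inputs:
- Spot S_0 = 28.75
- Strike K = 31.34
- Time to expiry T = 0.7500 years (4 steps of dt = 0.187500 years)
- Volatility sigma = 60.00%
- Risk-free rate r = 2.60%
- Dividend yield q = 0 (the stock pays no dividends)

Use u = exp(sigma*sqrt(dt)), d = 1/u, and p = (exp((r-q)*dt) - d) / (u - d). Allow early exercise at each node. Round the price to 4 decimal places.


Answer: Price = V(0,0) = 7.2910

Derivation:
dt = T/N = 0.187500
u = exp(sigma*sqrt(dt)) = 1.296681; d = 1/u = 0.771200
p = (exp((r-q)*dt) - d) / (u - d) = 0.444711
Discount per step: exp(-r*dt) = 0.995137
Stock lattice S(k, i) with i counting down-moves:
  k=0: S(0,0) = 28.7500
  k=1: S(1,0) = 37.2796; S(1,1) = 22.1720
  k=2: S(2,0) = 48.3397; S(2,1) = 28.7500; S(2,2) = 17.0990
  k=3: S(3,0) = 62.6811; S(3,1) = 37.2796; S(3,2) = 22.1720; S(3,3) = 13.1868
  k=4: S(4,0) = 81.2774; S(4,1) = 48.3397; S(4,2) = 28.7500; S(4,3) = 17.0990; S(4,4) = 10.1696
Terminal payoffs V(N, i) = max(K - S_T, 0):
  V(4,0) = 0.000000; V(4,1) = 0.000000; V(4,2) = 2.590000; V(4,3) = 14.240957; V(4,4) = 21.170355
Backward induction: V(k, i) = exp(-r*dt) * [p * V(k+1, i) + (1-p) * V(k+1, i+1)]; then take max(V_cont, immediate exercise) for American.
  V(3,0) = exp(-r*dt) * [p*0.000000 + (1-p)*0.000000] = 0.000000; exercise = 0.000000; V(3,0) = max -> 0.000000
  V(3,1) = exp(-r*dt) * [p*0.000000 + (1-p)*2.590000] = 1.431205; exercise = 0.000000; V(3,1) = max -> 1.431205
  V(3,2) = exp(-r*dt) * [p*2.590000 + (1-p)*14.240957] = 9.015591; exercise = 9.168002; V(3,2) = max -> 9.168002
  V(3,3) = exp(-r*dt) * [p*14.240957 + (1-p)*21.170355] = 18.000808; exercise = 18.153219; V(3,3) = max -> 18.153219
  V(2,0) = exp(-r*dt) * [p*0.000000 + (1-p)*1.431205] = 0.790868; exercise = 0.000000; V(2,0) = max -> 0.790868
  V(2,1) = exp(-r*dt) * [p*1.431205 + (1-p)*9.168002] = 5.699511; exercise = 2.590000; V(2,1) = max -> 5.699511
  V(2,2) = exp(-r*dt) * [p*9.168002 + (1-p)*18.153219] = 14.088546; exercise = 14.240957; V(2,2) = max -> 14.240957
  V(1,0) = exp(-r*dt) * [p*0.790868 + (1-p)*5.699511] = 3.499482; exercise = 0.000000; V(1,0) = max -> 3.499482
  V(1,1) = exp(-r*dt) * [p*5.699511 + (1-p)*14.240957] = 10.391700; exercise = 9.168002; V(1,1) = max -> 10.391700
  V(0,0) = exp(-r*dt) * [p*3.499482 + (1-p)*10.391700] = 7.291025; exercise = 2.590000; V(0,0) = max -> 7.291025


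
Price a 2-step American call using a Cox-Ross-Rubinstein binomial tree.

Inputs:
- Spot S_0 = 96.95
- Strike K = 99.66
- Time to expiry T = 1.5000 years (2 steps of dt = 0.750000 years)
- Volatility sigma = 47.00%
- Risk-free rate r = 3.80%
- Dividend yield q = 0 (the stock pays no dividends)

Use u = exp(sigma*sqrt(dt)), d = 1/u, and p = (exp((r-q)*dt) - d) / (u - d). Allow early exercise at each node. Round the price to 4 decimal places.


Answer: Price = V(0,0) = 21.2184

Derivation:
dt = T/N = 0.750000
u = exp(sigma*sqrt(dt)) = 1.502352; d = 1/u = 0.665623
p = (exp((r-q)*dt) - d) / (u - d) = 0.434175
Discount per step: exp(-r*dt) = 0.971902
Stock lattice S(k, i) with i counting down-moves:
  k=0: S(0,0) = 96.9500
  k=1: S(1,0) = 145.6530; S(1,1) = 64.5321
  k=2: S(2,0) = 218.8221; S(2,1) = 96.9500; S(2,2) = 42.9541
Terminal payoffs V(N, i) = max(S_T - K, 0):
  V(2,0) = 119.162142; V(2,1) = 0.000000; V(2,2) = 0.000000
Backward induction: V(k, i) = exp(-r*dt) * [p * V(k+1, i) + (1-p) * V(k+1, i+1)]; then take max(V_cont, immediate exercise) for American.
  V(1,0) = exp(-r*dt) * [p*119.162142 + (1-p)*0.000000] = 50.283553; exercise = 45.993035; V(1,0) = max -> 50.283553
  V(1,1) = exp(-r*dt) * [p*0.000000 + (1-p)*0.000000] = 0.000000; exercise = 0.000000; V(1,1) = max -> 0.000000
  V(0,0) = exp(-r*dt) * [p*50.283553 + (1-p)*0.000000] = 21.218448; exercise = 0.000000; V(0,0) = max -> 21.218448


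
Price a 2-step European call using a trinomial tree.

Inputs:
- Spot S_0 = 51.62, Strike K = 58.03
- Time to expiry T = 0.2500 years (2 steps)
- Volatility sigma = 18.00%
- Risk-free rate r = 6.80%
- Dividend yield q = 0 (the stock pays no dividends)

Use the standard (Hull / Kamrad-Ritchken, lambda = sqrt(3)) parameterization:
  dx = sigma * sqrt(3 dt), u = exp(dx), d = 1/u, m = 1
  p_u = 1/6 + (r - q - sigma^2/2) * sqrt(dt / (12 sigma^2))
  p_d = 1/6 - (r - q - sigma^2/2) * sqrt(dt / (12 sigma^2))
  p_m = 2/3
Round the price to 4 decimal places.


dt = T/N = 0.125000; dx = sigma*sqrt(3*dt) = 0.110227
u = exp(dx) = 1.116532; d = 1/u = 0.895631
p_u = 0.196038, p_m = 0.666667, p_d = 0.137295
Discount per step: exp(-r*dt) = 0.991536
Stock lattice S(k, j) with j the centered position index:
  k=0: S(0,+0) = 51.6200
  k=1: S(1,-1) = 46.2325; S(1,+0) = 51.6200; S(1,+1) = 57.6354
  k=2: S(2,-2) = 41.4072; S(2,-1) = 46.2325; S(2,+0) = 51.6200; S(2,+1) = 57.6354; S(2,+2) = 64.3517
Terminal payoffs V(N, j) = max(S_T - K, 0):
  V(2,-2) = 0.000000; V(2,-1) = 0.000000; V(2,+0) = 0.000000; V(2,+1) = 0.000000; V(2,+2) = 6.321695
Backward induction: V(k, j) = exp(-r*dt) * [p_u * V(k+1, j+1) + p_m * V(k+1, j) + p_d * V(k+1, j-1)]
  V(1,-1) = exp(-r*dt) * [p_u*0.000000 + p_m*0.000000 + p_d*0.000000] = 0.000000
  V(1,+0) = exp(-r*dt) * [p_u*0.000000 + p_m*0.000000 + p_d*0.000000] = 0.000000
  V(1,+1) = exp(-r*dt) * [p_u*6.321695 + p_m*0.000000 + p_d*0.000000] = 1.228802
  V(0,+0) = exp(-r*dt) * [p_u*1.228802 + p_m*0.000000 + p_d*0.000000] = 0.238853

Answer: Price = V(0,0) = 0.2389


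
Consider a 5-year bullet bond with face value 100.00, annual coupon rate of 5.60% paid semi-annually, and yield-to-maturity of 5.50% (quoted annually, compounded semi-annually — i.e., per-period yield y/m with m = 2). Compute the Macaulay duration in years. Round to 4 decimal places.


Answer: Macaulay duration = 4.4311 years

Derivation:
Coupon per period c = face * coupon_rate / m = 2.800000
Periods per year m = 2; per-period yield y/m = 0.027500
Number of cashflows N = 10
Cashflows (t years, CF_t, discount factor 1/(1+y/m)^(m*t), PV):
  t = 0.5000: CF_t = 2.800000, DF = 0.973236, PV = 2.725061
  t = 1.0000: CF_t = 2.800000, DF = 0.947188, PV = 2.652127
  t = 1.5000: CF_t = 2.800000, DF = 0.921838, PV = 2.581146
  t = 2.0000: CF_t = 2.800000, DF = 0.897166, PV = 2.512064
  t = 2.5000: CF_t = 2.800000, DF = 0.873154, PV = 2.444831
  t = 3.0000: CF_t = 2.800000, DF = 0.849785, PV = 2.379398
  t = 3.5000: CF_t = 2.800000, DF = 0.827041, PV = 2.315716
  t = 4.0000: CF_t = 2.800000, DF = 0.804906, PV = 2.253738
  t = 4.5000: CF_t = 2.800000, DF = 0.783364, PV = 2.193419
  t = 5.0000: CF_t = 102.800000, DF = 0.762398, PV = 78.374505
Price P = sum_t PV_t = 100.432004
Macaulay numerator sum_t t * PV_t:
  t * PV_t at t = 0.5000: 1.362530
  t * PV_t at t = 1.0000: 2.652127
  t * PV_t at t = 1.5000: 3.871719
  t * PV_t at t = 2.0000: 5.024128
  t * PV_t at t = 2.5000: 6.112078
  t * PV_t at t = 3.0000: 7.138193
  t * PV_t at t = 3.5000: 8.105005
  t * PV_t at t = 4.0000: 9.014951
  t * PV_t at t = 4.5000: 9.870384
  t * PV_t at t = 5.0000: 391.872523
Macaulay duration D = (sum_t t * PV_t) / P = 445.023639 / 100.432004 = 4.431094


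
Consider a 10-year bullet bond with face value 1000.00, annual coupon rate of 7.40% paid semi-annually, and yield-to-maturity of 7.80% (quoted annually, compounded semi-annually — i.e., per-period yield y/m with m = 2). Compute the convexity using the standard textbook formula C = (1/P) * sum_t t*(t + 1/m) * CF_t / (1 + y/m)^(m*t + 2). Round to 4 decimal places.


Answer: Convexity = 61.8607

Derivation:
Coupon per period c = face * coupon_rate / m = 37.000000
Periods per year m = 2; per-period yield y/m = 0.039000
Number of cashflows N = 20
Cashflows (t years, CF_t, discount factor 1/(1+y/m)^(m*t), PV):
  t = 0.5000: CF_t = 37.000000, DF = 0.962464, PV = 35.611165
  t = 1.0000: CF_t = 37.000000, DF = 0.926337, PV = 34.274461
  t = 1.5000: CF_t = 37.000000, DF = 0.891566, PV = 32.987931
  t = 2.0000: CF_t = 37.000000, DF = 0.858100, PV = 31.749693
  t = 2.5000: CF_t = 37.000000, DF = 0.825890, PV = 30.557934
  t = 3.0000: CF_t = 37.000000, DF = 0.794889, PV = 29.410908
  t = 3.5000: CF_t = 37.000000, DF = 0.765052, PV = 28.306938
  t = 4.0000: CF_t = 37.000000, DF = 0.736335, PV = 27.244406
  t = 4.5000: CF_t = 37.000000, DF = 0.708696, PV = 26.221757
  t = 5.0000: CF_t = 37.000000, DF = 0.682094, PV = 25.237495
  t = 5.5000: CF_t = 37.000000, DF = 0.656491, PV = 24.290178
  t = 6.0000: CF_t = 37.000000, DF = 0.631849, PV = 23.378420
  t = 6.5000: CF_t = 37.000000, DF = 0.608132, PV = 22.500885
  t = 7.0000: CF_t = 37.000000, DF = 0.585305, PV = 21.656290
  t = 7.5000: CF_t = 37.000000, DF = 0.563335, PV = 20.843397
  t = 8.0000: CF_t = 37.000000, DF = 0.542190, PV = 20.061018
  t = 8.5000: CF_t = 37.000000, DF = 0.521838, PV = 19.308006
  t = 9.0000: CF_t = 37.000000, DF = 0.502250, PV = 18.583258
  t = 9.5000: CF_t = 37.000000, DF = 0.483398, PV = 17.885716
  t = 10.0000: CF_t = 1037.000000, DF = 0.465253, PV = 482.467213
Price P = sum_t PV_t = 972.577070
Convexity numerator sum_t t*(t + 1/m) * CF_t / (1+y/m)^(m*t + 2):
  t = 0.5000: term = 16.493966
  t = 1.0000: term = 47.624540
  t = 1.5000: term = 91.673802
  t = 2.0000: term = 147.054542
  t = 2.5000: term = 212.302034
  t = 3.0000: term = 286.066263
  t = 3.5000: term = 367.104604
  t = 4.0000: term = 454.274913
  t = 4.5000: term = 546.529010
  t = 5.0000: term = 642.906545
  t = 5.5000: term = 742.529215
  t = 6.0000: term = 844.595310
  t = 6.5000: term = 948.374586
  t = 7.0000: term = 1053.203434
  t = 7.5000: term = 1158.480335
  t = 8.0000: term = 1263.661578
  t = 8.5000: term = 1368.257242
  t = 9.0000: term = 1471.827414
  t = 9.5000: term = 1573.978626
  t = 10.0000: term = 46927.347733
Convexity = (1/P) * sum = 60164.285691 / 972.577070 = 61.860687


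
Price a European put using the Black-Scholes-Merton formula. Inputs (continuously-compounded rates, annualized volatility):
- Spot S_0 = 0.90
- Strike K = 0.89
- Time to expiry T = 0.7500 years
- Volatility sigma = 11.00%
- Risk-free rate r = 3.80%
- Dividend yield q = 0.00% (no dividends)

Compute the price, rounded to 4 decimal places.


d1 = (ln(S/K) + (r - q + 0.5*sigma^2) * T) / (sigma * sqrt(T)) = 0.46409305
d2 = d1 - sigma * sqrt(T) = 0.36883025
exp(-rT) = 0.97190229; exp(-qT) = 1.00000000
P = K * exp(-rT) * N(-d2) - S_0 * exp(-qT) * N(-d1)
N(-d1) = 0.32129054; N(-d2) = 0.35612713
P = 0.8900 * 0.97190229 * 0.35612713 - 0.9000 * 1.00000000 * 0.32129054 = 0.0189

Answer: Price = 0.0189


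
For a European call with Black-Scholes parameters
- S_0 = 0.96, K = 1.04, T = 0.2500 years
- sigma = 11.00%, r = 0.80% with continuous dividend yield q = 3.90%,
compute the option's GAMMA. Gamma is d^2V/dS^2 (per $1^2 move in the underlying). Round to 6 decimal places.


d1 = -1.5687310486; d2 = -1.6237310486
phi(d1) = 0.1165544090; exp(-qT) = 0.9902973771; exp(-rT) = 0.9980019987
Gamma = exp(-qT) * phi(d1) / (S * sigma * sqrt(T)) = 0.9902973771 * 0.1165544090 / (0.9600 * 0.1100 * 0.5000000000) = 2.186052

Answer: Gamma = 2.186052


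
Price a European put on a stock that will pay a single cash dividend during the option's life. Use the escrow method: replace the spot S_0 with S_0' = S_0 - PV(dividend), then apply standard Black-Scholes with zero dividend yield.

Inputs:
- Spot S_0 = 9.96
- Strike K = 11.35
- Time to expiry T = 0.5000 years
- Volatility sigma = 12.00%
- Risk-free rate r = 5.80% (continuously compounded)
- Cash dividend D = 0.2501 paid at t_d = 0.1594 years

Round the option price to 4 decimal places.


Answer: Price = 1.3394

Derivation:
PV(D) = D * exp(-r * t_d) = 0.2501 * 0.99079741 = 0.24779843
S_0' = S_0 - PV(D) = 9.9600 - 0.24779843 = 9.71220157
d1 = (ln(S_0'/K) + (r + sigma^2/2)*T) / (sigma*sqrt(T)) = -1.45233552
d2 = d1 - sigma*sqrt(T) = -1.53718833
exp(-rT) = 0.97141646
N(-d1) = 0.92679583; N(-d2) = 0.93787640
P = K * exp(-rT) * N(-d2) - S_0' * N(-d1) = 11.3500 * 0.97141646 * 0.93787640 - 9.71220157 * 0.92679583 = 1.3394


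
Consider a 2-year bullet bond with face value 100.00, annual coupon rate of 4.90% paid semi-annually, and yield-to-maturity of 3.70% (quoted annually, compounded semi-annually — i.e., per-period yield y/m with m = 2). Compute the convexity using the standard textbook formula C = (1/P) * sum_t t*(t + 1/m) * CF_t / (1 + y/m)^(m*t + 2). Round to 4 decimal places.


Coupon per period c = face * coupon_rate / m = 2.450000
Periods per year m = 2; per-period yield y/m = 0.018500
Number of cashflows N = 4
Cashflows (t years, CF_t, discount factor 1/(1+y/m)^(m*t), PV):
  t = 0.5000: CF_t = 2.450000, DF = 0.981836, PV = 2.405498
  t = 1.0000: CF_t = 2.450000, DF = 0.964002, PV = 2.361805
  t = 1.5000: CF_t = 2.450000, DF = 0.946492, PV = 2.318905
  t = 2.0000: CF_t = 102.450000, DF = 0.929300, PV = 95.206770
Price P = sum_t PV_t = 102.292978
Convexity numerator sum_t t*(t + 1/m) * CF_t / (1+y/m)^(m*t + 2):
  t = 0.5000: term = 1.159453
  t = 1.0000: term = 3.415177
  t = 1.5000: term = 6.706288
  t = 2.0000: term = 458.897580
Convexity = (1/P) * sum = 470.178497 / 102.292978 = 4.596391

Answer: Convexity = 4.5964


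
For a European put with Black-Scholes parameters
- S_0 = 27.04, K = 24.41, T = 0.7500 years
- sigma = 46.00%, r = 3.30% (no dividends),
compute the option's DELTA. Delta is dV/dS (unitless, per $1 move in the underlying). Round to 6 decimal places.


d1 = 0.5181702771; d2 = 0.1197985913
phi(d1) = 0.3488236619; exp(-qT) = 1.0000000000; exp(-rT) = 0.9755537700
N(-d1) = 0.3021697354
Delta = -exp(-qT) * N(-d1) = -1.0000000000 * 0.3021697354 = -0.302170

Answer: Delta = -0.302170
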